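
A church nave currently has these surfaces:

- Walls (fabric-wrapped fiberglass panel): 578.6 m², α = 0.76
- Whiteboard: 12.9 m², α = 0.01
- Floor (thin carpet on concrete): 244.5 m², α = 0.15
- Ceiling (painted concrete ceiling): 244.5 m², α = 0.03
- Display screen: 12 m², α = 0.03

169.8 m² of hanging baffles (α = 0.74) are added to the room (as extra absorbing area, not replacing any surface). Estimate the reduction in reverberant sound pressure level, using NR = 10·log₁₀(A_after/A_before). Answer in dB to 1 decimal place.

Summing Sᵢαᵢ: 439.736 + 0.129 + 36.675 + 7.335 + 0.360 → A_before = 484.235 sabins.
Treatment contributes 169.8·0.74 = 125.652 sabins.
A_after = 484.235 + 125.652 = 609.887 sabins.
Reduction = 10 log₁₀(A_after/A_before) = 10 log₁₀(1.2595) = 1.0 dB.

1.0 dB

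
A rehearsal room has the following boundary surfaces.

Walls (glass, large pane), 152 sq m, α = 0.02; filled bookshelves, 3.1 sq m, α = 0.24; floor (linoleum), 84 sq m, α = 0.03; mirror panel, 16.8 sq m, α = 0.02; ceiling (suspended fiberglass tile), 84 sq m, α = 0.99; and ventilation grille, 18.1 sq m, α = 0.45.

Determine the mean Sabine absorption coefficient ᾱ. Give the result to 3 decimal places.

Total surface area S = 358.0 sq m.
Weighted sum Σ Sα = 97.945.
ᾱ = 97.945 / 358.0 = 0.274.

0.274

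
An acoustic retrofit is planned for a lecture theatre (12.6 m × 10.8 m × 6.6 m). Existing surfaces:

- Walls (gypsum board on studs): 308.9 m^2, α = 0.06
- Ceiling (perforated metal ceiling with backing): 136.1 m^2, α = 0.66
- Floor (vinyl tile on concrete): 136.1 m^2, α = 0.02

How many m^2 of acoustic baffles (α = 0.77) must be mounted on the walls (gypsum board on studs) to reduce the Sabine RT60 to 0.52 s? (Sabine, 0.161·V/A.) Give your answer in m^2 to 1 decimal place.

235.2

Equivalent absorption area: A₁ = 308.9*0.06 + 136.1*0.66 + 136.1*0.02 = 111.082 m^2.
Required A₂ = 0.161·898.128/0.52 = 278.074 sabins.
Absorption to add: 278.074 − 111.082 = 166.992 sabins.
Each m^2 of panel replacing the walls (gypsum board on studs) adds (0.77 − 0.06) = 0.71 sabins.
Area = ΔA/Δα = 166.992/0.71 = 235.2 m^2.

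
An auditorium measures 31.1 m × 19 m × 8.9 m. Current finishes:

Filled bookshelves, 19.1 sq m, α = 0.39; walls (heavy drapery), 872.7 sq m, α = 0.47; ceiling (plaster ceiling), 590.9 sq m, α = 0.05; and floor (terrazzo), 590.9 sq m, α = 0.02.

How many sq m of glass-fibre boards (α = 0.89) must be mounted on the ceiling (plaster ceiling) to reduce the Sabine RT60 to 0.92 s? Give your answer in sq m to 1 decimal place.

Total absorption A₁ = 19.1*0.39 + 872.7*0.47 + 590.9*0.05 + 590.9*0.02
  = 7.449 + 410.169 + 29.545 + 11.818 = 458.981 sq m sabins.
V = 5259.01 m³. Target absorption A₂ = 0.161 × 5259.01 / 0.92 = 920.327 sabins.
Absorption to add: 920.327 − 458.981 = 461.346 sabins.
Each sq m of panel replacing the ceiling (plaster ceiling) adds (0.89 − 0.05) = 0.84 sabins.
Panel area = 461.346 / 0.84 = 549.2 sq m.

549.2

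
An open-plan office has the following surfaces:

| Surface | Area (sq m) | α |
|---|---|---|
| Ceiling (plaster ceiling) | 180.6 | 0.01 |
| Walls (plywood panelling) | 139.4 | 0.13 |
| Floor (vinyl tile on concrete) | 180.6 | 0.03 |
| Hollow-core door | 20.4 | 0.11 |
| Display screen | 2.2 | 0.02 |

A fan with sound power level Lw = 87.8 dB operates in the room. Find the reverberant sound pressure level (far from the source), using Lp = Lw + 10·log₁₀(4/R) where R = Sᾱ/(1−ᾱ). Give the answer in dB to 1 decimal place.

A = 27.634 sabins; S = 523.2 sq m.
ᾱ = 0.0528, so room constant R = A/(1−ᾱ) = 29.174 sq m.
Lp = Lw + 10 log₁₀(4/R) = 87.8 -8.63 = 79.2 dB.

79.2 dB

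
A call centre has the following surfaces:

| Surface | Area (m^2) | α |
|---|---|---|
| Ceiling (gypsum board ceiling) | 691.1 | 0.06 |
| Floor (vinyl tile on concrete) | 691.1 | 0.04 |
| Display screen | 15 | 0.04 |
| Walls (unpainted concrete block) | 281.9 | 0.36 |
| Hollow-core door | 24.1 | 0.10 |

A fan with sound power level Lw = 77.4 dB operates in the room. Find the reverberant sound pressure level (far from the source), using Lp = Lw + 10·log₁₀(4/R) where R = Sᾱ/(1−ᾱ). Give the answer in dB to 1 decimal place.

Σ(Sᵢαᵢ) = 691.1×0.06 + 691.1×0.04 + 15×0.04 + 281.9×0.36 + 24.1×0.10 = 173.604; total area S = 1703.2 m^2.
ᾱ = 173.604/1703.2 = 0.1019; R = Sᾱ/(1−ᾱ) = 173.604/(1−0.1019) = 193.301 m^2.
Lp = Lw + 10 log₁₀(4/R) = 77.4 -16.84 = 60.6 dB.

60.6 dB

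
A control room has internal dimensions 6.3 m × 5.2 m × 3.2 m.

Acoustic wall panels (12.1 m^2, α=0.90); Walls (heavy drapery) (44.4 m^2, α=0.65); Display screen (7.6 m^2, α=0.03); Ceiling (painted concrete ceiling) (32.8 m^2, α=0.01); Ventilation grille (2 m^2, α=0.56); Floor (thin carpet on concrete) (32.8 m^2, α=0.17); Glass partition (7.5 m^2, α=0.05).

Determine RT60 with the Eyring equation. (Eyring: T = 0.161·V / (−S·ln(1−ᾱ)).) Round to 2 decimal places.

S = Σ Sᵢ = 139.2 m^2.
Absorption A = 12.1·0.90 + 44.4·0.65 + 7.6·0.03 + 32.8·0.01 + 2·0.56 + 32.8·0.17 + 7.5·0.05 = 47.377 sabins.
ᾱ = 47.377 / 139.2 = 0.3404.
Eyring denominator: −S ln(1−ᾱ) = 57.924.
V = 6.3 × 5.2 × 3.2 = 104.832 m³.
T = 0.161·V/[−S·ln(1−ᾱ)] = 0.161·104.832/57.924 = 0.29 s.

0.29 s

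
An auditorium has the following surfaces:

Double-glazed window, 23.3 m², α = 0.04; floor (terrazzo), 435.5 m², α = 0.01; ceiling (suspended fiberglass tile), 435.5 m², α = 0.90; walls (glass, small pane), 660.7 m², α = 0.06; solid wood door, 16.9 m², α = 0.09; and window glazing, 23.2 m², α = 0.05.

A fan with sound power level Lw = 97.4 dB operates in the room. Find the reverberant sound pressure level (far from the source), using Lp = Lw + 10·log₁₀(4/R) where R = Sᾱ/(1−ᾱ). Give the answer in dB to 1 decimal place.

Σ(Sᵢαᵢ) = 23.3×0.04 + 435.5×0.01 + 435.5×0.90 + 660.7×0.06 + 16.9×0.09 + 23.2×0.05 = 439.560; total area S = 1595.1 m².
ᾱ = 0.2756, so room constant R = A/(1−ᾱ) = 606.792 m².
Lp = 97.4 + 10·log₁₀(4/606.792) = 97.4 + (-21.81) = 75.6 dB.

75.6 dB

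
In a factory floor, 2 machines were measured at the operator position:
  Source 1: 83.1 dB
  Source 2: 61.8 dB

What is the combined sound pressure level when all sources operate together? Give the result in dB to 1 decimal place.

Σ 10^(Lᵢ/10) = 2.057e+08.
Back to dB: 10·log₁₀ Σ = 83.1 dB.

83.1 dB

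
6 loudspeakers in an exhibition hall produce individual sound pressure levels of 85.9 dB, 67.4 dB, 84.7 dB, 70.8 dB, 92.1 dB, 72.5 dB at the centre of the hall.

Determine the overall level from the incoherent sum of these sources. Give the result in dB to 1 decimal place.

Converting to relative power and adding: 10^(85.9/10) + 10^(67.4/10) + 10^(84.7/10) + 10^(70.8/10) + 10^(92.1/10) + 10^(72.5/10) = 2.341e+09.
Combined level = 10 log₁₀(2.341e+09) = 93.7 dB.

93.7 dB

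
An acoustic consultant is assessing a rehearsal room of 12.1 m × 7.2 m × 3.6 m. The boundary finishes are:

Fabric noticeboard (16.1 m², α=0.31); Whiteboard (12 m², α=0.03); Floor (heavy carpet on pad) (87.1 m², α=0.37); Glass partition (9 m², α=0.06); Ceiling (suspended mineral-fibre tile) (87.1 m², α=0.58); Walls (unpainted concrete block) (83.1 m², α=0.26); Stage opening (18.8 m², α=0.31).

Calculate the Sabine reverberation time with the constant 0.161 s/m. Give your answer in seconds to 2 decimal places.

0.44 seconds

Total absorption A = 16.1*0.31 + 12*0.03 + 87.1*0.37 + 9*0.06 + 87.1*0.58 + 83.1*0.26 + 18.8*0.31
  = 4.991 + 0.360 + 32.227 + 0.540 + 50.518 + 21.606 + 5.828 = 116.070 m² sabins.
Volume V = 12.1 × 7.2 × 3.6 = 313.632 m³.
Sabine: RT60 = 0.161 × 313.632 / 116.070 = 0.44 s.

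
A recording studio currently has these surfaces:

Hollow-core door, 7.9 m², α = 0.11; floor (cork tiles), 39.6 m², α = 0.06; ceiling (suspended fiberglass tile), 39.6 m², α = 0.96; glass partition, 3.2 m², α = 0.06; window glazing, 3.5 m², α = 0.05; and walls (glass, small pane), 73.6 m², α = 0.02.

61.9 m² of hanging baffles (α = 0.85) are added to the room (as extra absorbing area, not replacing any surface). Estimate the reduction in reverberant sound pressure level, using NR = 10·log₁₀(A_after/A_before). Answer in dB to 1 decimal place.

3.5 dB

Total absorption A_before = 7.9*0.11 + 39.6*0.06 + 39.6*0.96 + 3.2*0.06 + 3.5*0.05 + 73.6*0.02
  = 0.869 + 2.376 + 38.016 + 0.192 + 0.175 + 1.472 = 43.100 m² sabins.
Added absorption = 61.9 × 0.85 = 52.615 sabins.
New total A_after = 95.715 sabins.
NR = 10·log₁₀(95.715/43.100) = 3.5 dB.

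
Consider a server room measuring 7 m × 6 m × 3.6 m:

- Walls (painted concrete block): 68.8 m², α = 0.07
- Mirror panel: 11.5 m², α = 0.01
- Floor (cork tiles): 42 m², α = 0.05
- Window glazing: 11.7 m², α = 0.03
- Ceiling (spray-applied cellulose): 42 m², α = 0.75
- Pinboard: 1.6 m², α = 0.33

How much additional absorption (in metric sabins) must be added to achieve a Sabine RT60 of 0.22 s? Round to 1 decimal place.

71.2 sabins

A₁ = Σ Sᵢαᵢ = 68.8×0.07 + 11.5×0.01 + 42×0.05 + 11.7×0.03 + 42×0.75 + 1.6×0.33 = 39.410 sabins.
For T = 0.22 s, need A₂ = 0.161·V/T = 0.161·151.2/0.22 = 110.651 sabins.
Additional absorption ΔA = 110.651 − 39.410 = 71.2 sabins.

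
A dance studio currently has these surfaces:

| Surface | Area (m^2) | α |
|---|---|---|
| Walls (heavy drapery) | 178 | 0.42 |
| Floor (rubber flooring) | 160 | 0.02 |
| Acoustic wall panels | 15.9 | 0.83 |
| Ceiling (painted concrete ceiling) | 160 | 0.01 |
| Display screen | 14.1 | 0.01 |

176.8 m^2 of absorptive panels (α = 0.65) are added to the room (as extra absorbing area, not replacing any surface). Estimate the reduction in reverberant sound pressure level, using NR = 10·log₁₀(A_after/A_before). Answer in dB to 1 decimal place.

Summing Sᵢαᵢ: 74.760 + 3.200 + 13.197 + 1.600 + 0.141 → A_before = 92.898 sabins.
Treatment contributes 176.8·0.65 = 114.920 sabins.
New total A_after = 207.818 sabins.
NR = 10·log₁₀(207.818/92.898) = 3.5 dB.

3.5 dB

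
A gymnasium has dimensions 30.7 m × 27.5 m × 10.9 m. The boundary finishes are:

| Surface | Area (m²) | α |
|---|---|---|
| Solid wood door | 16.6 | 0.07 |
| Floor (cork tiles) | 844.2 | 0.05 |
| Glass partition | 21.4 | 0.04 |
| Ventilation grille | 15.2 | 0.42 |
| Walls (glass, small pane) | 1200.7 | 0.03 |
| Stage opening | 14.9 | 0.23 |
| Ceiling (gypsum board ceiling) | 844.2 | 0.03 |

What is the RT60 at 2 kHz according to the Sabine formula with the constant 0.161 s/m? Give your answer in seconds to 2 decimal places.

Summing Sᵢαᵢ: 1.162 + 42.210 + 0.856 + 6.384 + 36.021 + 3.427 + 25.326 → A = 115.386 sabins.
V = 30.7·27.5·10.9 = 9202.325 m³.
T = 0.161 V/A = 0.161·9202.325/115.386 = 12.84 s.

12.84 seconds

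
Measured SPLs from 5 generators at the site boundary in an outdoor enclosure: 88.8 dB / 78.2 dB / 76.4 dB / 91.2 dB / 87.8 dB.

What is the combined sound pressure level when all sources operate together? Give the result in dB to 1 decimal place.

Σ 10^(Lᵢ/10) = 2.789e+09.
L_total = 10·log₁₀(2.789e+09) = 94.5 dB.

94.5 dB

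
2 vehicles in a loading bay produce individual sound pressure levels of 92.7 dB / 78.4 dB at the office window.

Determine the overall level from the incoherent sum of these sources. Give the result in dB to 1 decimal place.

92.9 dB

Sum in the linear (power) domain: Σ 10^(Lᵢ/10) = 10^(92.7/10) + 10^(78.4/10) = 1.931e+09.
L_total = 10·log₁₀(1.931e+09) = 92.9 dB.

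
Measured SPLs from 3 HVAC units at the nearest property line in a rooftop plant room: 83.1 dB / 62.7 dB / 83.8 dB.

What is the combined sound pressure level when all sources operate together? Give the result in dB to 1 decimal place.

86.5 dB

Converting to relative power and adding: 10^(83.1/10) + 10^(62.7/10) + 10^(83.8/10) = 4.459e+08.
Back to dB: 10·log₁₀ Σ = 86.5 dB.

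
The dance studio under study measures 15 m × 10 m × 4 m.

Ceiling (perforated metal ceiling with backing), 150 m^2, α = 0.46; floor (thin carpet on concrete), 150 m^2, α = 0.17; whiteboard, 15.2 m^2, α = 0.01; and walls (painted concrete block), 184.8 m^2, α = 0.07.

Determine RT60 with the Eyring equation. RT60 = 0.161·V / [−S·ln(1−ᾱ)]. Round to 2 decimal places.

0.80 seconds

S = Σ Sᵢ = 500.0 m^2.
Σ(Sᵢαᵢ) = 150×0.46 + 150×0.17 + 15.2×0.01 + 184.8×0.07 = 107.588.
ᾱ = 107.588 / 500.0 = 0.2152.
Eyring denominator: −S ln(1−ᾱ) = 121.163.
V = 15 × 10 × 4 = 600 m³.
T = 0.161·V/[−S·ln(1−ᾱ)] = 0.161·600/121.163 = 0.80 s.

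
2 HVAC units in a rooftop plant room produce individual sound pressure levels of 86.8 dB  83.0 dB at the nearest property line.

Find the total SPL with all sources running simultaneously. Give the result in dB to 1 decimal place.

Sum in the linear (power) domain: Σ 10^(Lᵢ/10) = 10^(86.8/10) + 10^(83.0/10) = 6.782e+08.
Combined level = 10 log₁₀(6.782e+08) = 88.3 dB.

88.3 dB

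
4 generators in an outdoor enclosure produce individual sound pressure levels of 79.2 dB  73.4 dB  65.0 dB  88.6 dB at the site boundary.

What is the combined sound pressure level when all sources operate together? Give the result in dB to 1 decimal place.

Sum in the linear (power) domain: Σ 10^(Lᵢ/10) = 10^(79.2/10) + 10^(73.4/10) + 10^(65.0/10) + 10^(88.6/10) = 8.327e+08.
L_total = 10·log₁₀(8.327e+08) = 89.2 dB.

89.2 dB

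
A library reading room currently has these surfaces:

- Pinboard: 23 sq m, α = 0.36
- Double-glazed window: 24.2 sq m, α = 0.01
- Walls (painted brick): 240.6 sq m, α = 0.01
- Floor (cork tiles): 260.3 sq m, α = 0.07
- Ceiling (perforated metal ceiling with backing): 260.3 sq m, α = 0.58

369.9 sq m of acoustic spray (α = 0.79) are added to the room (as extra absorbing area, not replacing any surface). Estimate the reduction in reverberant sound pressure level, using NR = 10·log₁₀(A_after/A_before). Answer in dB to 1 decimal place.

4.2 dB

Total absorption A_before = 23·0.36 + 24.2·0.01 + 240.6·0.01 + 260.3·0.07 + 260.3·0.58
  = 8.280 + 0.242 + 2.406 + 18.221 + 150.974 = 180.123 sq m sabins.
Treatment contributes 369.9·0.79 = 292.221 sabins.
A_after = 180.123 + 292.221 = 472.344 sabins.
Reduction = 10 log₁₀(A_after/A_before) = 10 log₁₀(2.6223) = 4.2 dB.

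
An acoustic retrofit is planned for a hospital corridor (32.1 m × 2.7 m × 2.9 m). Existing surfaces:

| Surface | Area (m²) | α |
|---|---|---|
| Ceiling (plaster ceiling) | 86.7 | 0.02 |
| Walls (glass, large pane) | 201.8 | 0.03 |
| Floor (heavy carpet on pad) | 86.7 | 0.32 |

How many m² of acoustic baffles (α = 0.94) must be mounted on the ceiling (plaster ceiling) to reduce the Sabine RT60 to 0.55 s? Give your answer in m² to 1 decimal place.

41.4

Equivalent absorption area: A₁ = 86.7·0.02 + 201.8·0.03 + 86.7·0.32 = 35.532 m².
V = 251.343 m³. Target absorption A₂ = 0.161 × 251.343 / 0.55 = 73.575 sabins.
ΔA needed = 73.575 − 35.532 = 38.043 sabins.
Net gain per m²: Δα = 0.94 − 0.02 = 0.92.
Panel area = 38.043 / 0.92 = 41.4 m².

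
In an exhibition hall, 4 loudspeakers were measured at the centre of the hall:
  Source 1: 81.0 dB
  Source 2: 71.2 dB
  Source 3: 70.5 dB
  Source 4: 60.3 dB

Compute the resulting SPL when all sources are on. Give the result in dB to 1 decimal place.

Sum in the linear (power) domain: Σ 10^(Lᵢ/10) = 10^(81.0/10) + 10^(71.2/10) + 10^(70.5/10) + 10^(60.3/10) = 1.514e+08.
Combined level = 10 log₁₀(1.514e+08) = 81.8 dB.

81.8 dB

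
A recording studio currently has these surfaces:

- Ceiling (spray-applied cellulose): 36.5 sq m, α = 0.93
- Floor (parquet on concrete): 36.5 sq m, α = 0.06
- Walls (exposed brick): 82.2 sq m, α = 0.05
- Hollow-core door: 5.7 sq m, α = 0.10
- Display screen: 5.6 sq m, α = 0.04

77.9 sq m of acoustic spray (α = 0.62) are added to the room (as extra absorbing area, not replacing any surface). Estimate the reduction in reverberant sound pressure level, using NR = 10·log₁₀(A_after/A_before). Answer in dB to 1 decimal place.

3.4 dB

Total absorption A_before = 36.5×0.93 + 36.5×0.06 + 82.2×0.05 + 5.7×0.10 + 5.6×0.04
  = 33.945 + 2.190 + 4.110 + 0.570 + 0.224 = 41.039 sq m sabins.
Treatment contributes 77.9·0.62 = 48.298 sabins.
New total A_after = 89.337 sabins.
NR = 10·log₁₀(89.337/41.039) = 3.4 dB.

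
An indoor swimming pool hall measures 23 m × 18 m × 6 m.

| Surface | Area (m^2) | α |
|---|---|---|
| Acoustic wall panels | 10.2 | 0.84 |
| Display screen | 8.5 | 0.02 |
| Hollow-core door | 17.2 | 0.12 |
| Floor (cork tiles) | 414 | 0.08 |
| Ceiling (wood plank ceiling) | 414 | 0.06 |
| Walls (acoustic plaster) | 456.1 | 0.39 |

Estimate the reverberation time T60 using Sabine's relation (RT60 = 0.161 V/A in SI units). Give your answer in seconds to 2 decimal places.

Equivalent absorption area: A = 10.2×0.84 + 8.5×0.02 + 17.2×0.12 + 414×0.08 + 414×0.06 + 456.1×0.39 = 246.641 m^2.
Volume V = 23 × 18 × 6 = 2484 m³.
T = 0.161 V/A = 0.161·2484/246.641 = 1.62 s.

1.62 s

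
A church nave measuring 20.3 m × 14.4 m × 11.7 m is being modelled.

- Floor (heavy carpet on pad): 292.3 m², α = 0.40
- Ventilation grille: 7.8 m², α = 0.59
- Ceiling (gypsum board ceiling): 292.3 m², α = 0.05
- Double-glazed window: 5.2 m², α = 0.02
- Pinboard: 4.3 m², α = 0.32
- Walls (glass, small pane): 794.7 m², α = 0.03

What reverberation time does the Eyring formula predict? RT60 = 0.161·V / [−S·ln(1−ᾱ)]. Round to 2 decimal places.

S = Σ Sᵢ = 1396.6 m².
Absorption A = 292.3×0.40 + 7.8×0.59 + 292.3×0.05 + 5.2×0.02 + 4.3×0.32 + 794.7×0.03 = 161.458 sabins.
Mean coefficient ᾱ = A/S = 0.1156.
Eyring denominator: −S ln(1−ᾱ) = 171.566.
V = 20.3 × 14.4 × 11.7 = 3420.144 m³.
RT60 = 0.161 × 3420.144 / 171.566 = 3.21 s.

3.21 sec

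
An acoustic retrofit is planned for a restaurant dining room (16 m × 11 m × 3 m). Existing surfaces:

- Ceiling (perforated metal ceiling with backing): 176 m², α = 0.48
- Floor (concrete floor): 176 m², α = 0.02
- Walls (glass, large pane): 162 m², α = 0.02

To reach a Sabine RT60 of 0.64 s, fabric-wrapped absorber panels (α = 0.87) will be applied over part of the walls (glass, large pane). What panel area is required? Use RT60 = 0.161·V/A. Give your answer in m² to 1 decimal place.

48.9

Equivalent absorption area: A₁ = 176*0.48 + 176*0.02 + 162*0.02 = 91.240 m².
Required A₂ = 0.161·528/0.64 = 132.825 sabins.
Absorption to add: 132.825 − 91.240 = 41.585 sabins.
Each m² of panel replacing the walls (glass, large pane) adds (0.87 − 0.02) = 0.85 sabins.
Area = ΔA/Δα = 41.585/0.85 = 48.9 m².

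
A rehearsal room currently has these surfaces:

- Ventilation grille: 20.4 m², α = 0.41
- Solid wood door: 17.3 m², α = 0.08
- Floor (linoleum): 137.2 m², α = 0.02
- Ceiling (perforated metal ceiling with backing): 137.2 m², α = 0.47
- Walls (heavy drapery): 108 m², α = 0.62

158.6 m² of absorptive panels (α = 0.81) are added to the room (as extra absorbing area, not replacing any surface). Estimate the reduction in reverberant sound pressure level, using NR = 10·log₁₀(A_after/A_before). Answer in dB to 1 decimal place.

2.8 dB

Summing Sᵢαᵢ: 8.364 + 1.384 + 2.744 + 64.484 + 66.960 → A_before = 143.936 sabins.
Treatment contributes 158.6·0.81 = 128.466 sabins.
New total A_after = 272.402 sabins.
NR = 10·log₁₀(272.402/143.936) = 2.8 dB.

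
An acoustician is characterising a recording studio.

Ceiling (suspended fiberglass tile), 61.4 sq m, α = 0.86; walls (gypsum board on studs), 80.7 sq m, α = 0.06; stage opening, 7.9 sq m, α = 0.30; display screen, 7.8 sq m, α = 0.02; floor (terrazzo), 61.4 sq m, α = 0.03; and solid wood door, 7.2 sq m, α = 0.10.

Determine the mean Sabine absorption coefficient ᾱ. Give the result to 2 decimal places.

0.28

S = Σ Sᵢ = 61.4 + 80.7 + 7.9 + 7.8 + 61.4 + 7.2 = 226.4 sq m.
Σ(Sᵢαᵢ) = 61.4·0.86 + 80.7·0.06 + 7.9·0.30 + 7.8·0.02 + 61.4·0.03 + 7.2·0.10 = 62.734.
ᾱ = 62.734 / 226.4 = 0.28.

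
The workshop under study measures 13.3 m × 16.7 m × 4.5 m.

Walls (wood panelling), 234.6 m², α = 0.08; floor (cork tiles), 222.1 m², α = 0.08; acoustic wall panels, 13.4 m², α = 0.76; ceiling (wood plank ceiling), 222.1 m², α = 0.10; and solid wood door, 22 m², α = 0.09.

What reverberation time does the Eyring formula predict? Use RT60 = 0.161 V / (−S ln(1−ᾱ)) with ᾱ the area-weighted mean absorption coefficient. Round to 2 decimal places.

2.15 s

Total surface area S = 234.6 + 222.1 + 13.4 + 222.1 + 22 = 714.2 m².
Absorption A = 234.6×0.08 + 222.1×0.08 + 13.4×0.76 + 222.1×0.10 + 22×0.09 = 70.910 sabins.
ᾱ = 70.910 / 714.2 = 0.0993.
Eyring denominator: −S ln(1−ᾱ) = 74.693.
V = 13.3 × 16.7 × 4.5 = 999.495 m³.
RT60 = 0.161 × 999.495 / 74.693 = 2.15 s.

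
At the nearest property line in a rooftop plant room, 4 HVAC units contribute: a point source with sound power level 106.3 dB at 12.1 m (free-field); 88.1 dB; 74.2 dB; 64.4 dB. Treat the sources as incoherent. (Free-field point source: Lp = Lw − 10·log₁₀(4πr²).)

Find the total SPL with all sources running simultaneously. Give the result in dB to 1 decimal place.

Source at 12.1 m: Lp = 106.3 − 10·log₁₀(4π·12.1²) = 106.3 − 10·log₁₀(1839.842) = 73.7 dB.
Sum in the linear (power) domain: Σ 10^(Lᵢ/10) = 10^(73.7/10) + 10^(88.1/10) + 10^(74.2/10) + 10^(64.4/10) = 6.982e+08.
L_total = 10·log₁₀(6.982e+08) = 88.4 dB.

88.4 dB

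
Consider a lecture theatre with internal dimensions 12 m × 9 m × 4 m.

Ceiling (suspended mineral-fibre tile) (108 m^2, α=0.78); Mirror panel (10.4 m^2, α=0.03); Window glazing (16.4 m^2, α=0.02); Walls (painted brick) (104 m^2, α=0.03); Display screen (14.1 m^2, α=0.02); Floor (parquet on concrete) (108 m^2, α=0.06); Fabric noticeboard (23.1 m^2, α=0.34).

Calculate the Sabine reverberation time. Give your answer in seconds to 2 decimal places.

0.68 sec

A = Σ Sᵢαᵢ = 108×0.78 + 10.4×0.03 + 16.4×0.02 + 104×0.03 + 14.1×0.02 + 108×0.06 + 23.1×0.34 = 102.616 sabins.
Volume V = 12 × 9 × 4 = 432 m³.
RT60 = 0.161 · V / A = 0.161 × 432 / 102.616 = 0.68 s.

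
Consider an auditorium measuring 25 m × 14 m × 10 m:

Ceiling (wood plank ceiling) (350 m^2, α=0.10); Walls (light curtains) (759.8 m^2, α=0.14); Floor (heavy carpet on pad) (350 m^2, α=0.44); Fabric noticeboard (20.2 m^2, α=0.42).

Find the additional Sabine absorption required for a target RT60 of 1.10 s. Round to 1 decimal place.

A₁ = Σ Sᵢαᵢ = 350·0.10 + 759.8·0.14 + 350·0.44 + 20.2·0.42 = 303.856 sabins.
V = 3500 m³. Required absorption A₂ = 0.161 × 3500 / 1.10 = 512.273 sabins.
Additional absorption ΔA = 512.273 − 303.856 = 208.4 sabins.

208.4 sabins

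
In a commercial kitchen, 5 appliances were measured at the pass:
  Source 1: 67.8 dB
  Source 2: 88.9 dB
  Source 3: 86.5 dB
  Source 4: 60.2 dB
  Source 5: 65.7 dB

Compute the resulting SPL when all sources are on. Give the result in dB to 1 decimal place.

90.9 dB

Sum in the linear (power) domain: Σ 10^(Lᵢ/10) = 10^(67.8/10) + 10^(88.9/10) + 10^(86.5/10) + 10^(60.2/10) + 10^(65.7/10) = 1.234e+09.
Combined level = 10 log₁₀(1.234e+09) = 90.9 dB.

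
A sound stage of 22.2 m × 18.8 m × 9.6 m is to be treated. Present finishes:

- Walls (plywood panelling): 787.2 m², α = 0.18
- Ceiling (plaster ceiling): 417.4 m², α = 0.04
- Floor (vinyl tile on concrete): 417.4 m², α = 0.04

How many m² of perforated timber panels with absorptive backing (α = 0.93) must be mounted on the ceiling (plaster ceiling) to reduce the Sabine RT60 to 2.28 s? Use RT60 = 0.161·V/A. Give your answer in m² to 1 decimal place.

121.2

Summing Sᵢαᵢ: 141.696 + 16.696 + 16.696 → A₁ = 175.088 sabins.
V = 4006.656 m³. Target absorption A₂ = 0.161 × 4006.656 / 2.28 = 282.926 sabins.
ΔA needed = 282.926 − 175.088 = 107.838 sabins.
Each m² of panel replacing the ceiling (plaster ceiling) adds (0.93 − 0.04) = 0.89 sabins.
Panel area = 107.838 / 0.89 = 121.2 m².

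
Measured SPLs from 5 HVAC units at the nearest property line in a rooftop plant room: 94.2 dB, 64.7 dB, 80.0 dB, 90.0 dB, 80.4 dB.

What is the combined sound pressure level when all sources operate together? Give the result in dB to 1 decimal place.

Σ 10^(Lᵢ/10) = 3.843e+09.
Back to dB: 10·log₁₀ Σ = 95.8 dB.

95.8 dB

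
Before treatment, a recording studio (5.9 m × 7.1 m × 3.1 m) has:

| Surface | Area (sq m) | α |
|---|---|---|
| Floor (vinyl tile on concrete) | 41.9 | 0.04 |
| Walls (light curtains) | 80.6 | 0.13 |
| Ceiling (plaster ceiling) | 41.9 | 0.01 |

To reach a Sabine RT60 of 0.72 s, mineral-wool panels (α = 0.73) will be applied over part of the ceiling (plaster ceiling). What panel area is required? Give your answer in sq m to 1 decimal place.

22.9

A₁ = Σ Sᵢαᵢ = 41.9×0.04 + 80.6×0.13 + 41.9×0.01 = 12.573 sabins.
V = 129.859 m³. Target absorption A₂ = 0.161 × 129.859 / 0.72 = 29.038 sabins.
Absorption to add: 29.038 − 12.573 = 16.465 sabins.
Each sq m of panel replacing the ceiling (plaster ceiling) adds (0.73 − 0.01) = 0.72 sabins.
Panel area = 16.465 / 0.72 = 22.9 sq m.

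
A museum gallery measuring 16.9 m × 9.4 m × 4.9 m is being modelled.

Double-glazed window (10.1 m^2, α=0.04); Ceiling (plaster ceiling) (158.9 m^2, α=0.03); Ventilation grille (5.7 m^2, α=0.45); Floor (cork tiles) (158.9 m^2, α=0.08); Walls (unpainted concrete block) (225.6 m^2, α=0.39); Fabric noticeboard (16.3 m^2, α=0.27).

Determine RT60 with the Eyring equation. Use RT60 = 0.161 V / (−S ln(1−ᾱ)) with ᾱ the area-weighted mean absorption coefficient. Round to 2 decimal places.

S = Σ Sᵢ = 575.5 m^2.
Σ(Sᵢαᵢ) = 10.1×0.04 + 158.9×0.03 + 5.7×0.45 + 158.9×0.08 + 225.6×0.39 + 16.3×0.27 = 112.833.
Mean coefficient ᾱ = A/S = 0.1961.
Eyring denominator: −S ln(1−ᾱ) = 125.620.
V = 16.9 × 9.4 × 4.9 = 778.414 m³.
T = 0.161·V/[−S·ln(1−ᾱ)] = 0.161·778.414/125.620 = 1.00 s.

1.00 s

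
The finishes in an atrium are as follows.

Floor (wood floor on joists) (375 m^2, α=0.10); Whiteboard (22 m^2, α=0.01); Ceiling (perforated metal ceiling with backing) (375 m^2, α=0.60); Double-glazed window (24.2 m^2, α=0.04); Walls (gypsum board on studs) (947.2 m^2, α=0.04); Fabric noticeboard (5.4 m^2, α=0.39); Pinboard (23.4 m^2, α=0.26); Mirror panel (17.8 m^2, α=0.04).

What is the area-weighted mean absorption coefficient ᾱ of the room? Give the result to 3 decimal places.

Total surface area S = 1790.0 m^2.
Σ(Sᵢαᵢ) = 375·0.10 + 22·0.01 + 375·0.60 + 24.2·0.04 + 947.2·0.04 + 5.4·0.39 + 23.4·0.26 + 17.8·0.04 = 310.478.
ᾱ = 310.478 / 1790.0 = 0.173.

0.173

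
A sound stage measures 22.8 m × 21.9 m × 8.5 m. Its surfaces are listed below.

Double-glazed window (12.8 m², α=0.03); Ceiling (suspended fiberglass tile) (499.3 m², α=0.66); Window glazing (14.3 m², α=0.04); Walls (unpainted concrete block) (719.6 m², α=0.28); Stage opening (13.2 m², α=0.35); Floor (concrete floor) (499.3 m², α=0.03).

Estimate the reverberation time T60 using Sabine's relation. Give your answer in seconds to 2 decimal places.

1.24 seconds

Total absorption A = 12.8·0.03 + 499.3·0.66 + 14.3·0.04 + 719.6·0.28 + 13.2·0.35 + 499.3·0.03
  = 0.384 + 329.538 + 0.572 + 201.488 + 4.620 + 14.979 = 551.581 m² sabins.
V = 22.8·21.9·8.5 = 4244.22 m³.
T = 0.161 V/A = 0.161·4244.22/551.581 = 1.24 s.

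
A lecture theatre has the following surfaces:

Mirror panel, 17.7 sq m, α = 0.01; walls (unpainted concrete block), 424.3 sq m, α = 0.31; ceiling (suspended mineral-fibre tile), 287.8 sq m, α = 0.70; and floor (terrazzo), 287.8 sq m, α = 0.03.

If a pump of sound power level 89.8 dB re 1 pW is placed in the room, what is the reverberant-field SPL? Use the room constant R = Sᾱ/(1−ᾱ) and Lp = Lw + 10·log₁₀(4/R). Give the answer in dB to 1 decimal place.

68.7 dB

Σ(Sᵢαᵢ) = 17.7×0.01 + 424.3×0.31 + 287.8×0.70 + 287.8×0.03 = 341.804; total area S = 1017.6 sq m.
ᾱ = 0.3359, so room constant R = A/(1−ᾱ) = 514.688 sq m.
Lp = 89.8 + 10·log₁₀(4/514.688) = 89.8 + (-21.09) = 68.7 dB.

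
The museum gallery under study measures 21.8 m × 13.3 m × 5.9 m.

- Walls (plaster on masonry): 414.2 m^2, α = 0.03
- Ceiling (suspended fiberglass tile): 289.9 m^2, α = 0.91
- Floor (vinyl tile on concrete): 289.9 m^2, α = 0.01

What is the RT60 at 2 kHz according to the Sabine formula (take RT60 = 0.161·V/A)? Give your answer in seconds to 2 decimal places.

0.99 s

A = Σ Sᵢαᵢ = 414.2×0.03 + 289.9×0.91 + 289.9×0.01 = 279.134 sabins.
Room volume: 1710.646 m³.
T = 0.161 V/A = 0.161·1710.646/279.134 = 0.99 s.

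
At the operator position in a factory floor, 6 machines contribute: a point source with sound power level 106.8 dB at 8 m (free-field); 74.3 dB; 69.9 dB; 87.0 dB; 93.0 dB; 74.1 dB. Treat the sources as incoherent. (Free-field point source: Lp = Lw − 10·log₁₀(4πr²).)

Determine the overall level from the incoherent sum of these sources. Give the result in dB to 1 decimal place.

Source at 8 m: Lp = 106.8 − 10·log₁₀(4π·8²) = 106.8 − 10·log₁₀(804.248) = 77.7 dB.
Sum in the linear (power) domain: Σ 10^(Lᵢ/10) = 10^(77.7/10) + 10^(74.3/10) + 10^(69.9/10) + 10^(87.0/10) + 10^(93.0/10) + 10^(74.1/10) = 2.618e+09.
L_total = 10·log₁₀(2.618e+09) = 94.2 dB.

94.2 dB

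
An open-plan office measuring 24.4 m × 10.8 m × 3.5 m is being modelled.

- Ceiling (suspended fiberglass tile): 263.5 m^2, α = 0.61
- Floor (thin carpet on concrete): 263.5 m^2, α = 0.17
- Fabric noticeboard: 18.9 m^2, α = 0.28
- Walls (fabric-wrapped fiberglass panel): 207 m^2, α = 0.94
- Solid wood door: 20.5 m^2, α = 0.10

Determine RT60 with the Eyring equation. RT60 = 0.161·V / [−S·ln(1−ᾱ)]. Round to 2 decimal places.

Total surface area S = 263.5 + 263.5 + 18.9 + 207 + 20.5 = 773.4 m^2.
Absorption A = 263.5×0.61 + 263.5×0.17 + 18.9×0.28 + 207×0.94 + 20.5×0.10 = 407.452 sabins.
Mean coefficient ᾱ = A/S = 0.5268.
Eyring denominator: −S ln(1−ᾱ) = 578.687.
V = 24.4 × 10.8 × 3.5 = 922.32 m³.
T = 0.161·V/[−S·ln(1−ᾱ)] = 0.161·922.32/578.687 = 0.26 s.

0.26 s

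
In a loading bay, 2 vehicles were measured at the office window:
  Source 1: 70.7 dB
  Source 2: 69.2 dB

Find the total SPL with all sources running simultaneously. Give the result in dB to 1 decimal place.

73.0 dB

Sum in the linear (power) domain: Σ 10^(Lᵢ/10) = 10^(70.7/10) + 10^(69.2/10) = 2.007e+07.
Combined level = 10 log₁₀(2.007e+07) = 73.0 dB.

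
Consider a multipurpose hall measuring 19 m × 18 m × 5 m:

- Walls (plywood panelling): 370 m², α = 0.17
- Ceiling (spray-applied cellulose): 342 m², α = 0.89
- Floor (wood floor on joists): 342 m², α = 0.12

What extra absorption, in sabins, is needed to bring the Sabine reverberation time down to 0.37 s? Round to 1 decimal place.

335.8 sabins

A₁ = Σ Sᵢαᵢ = 370×0.17 + 342×0.89 + 342×0.12 = 408.320 sabins.
Target A₂ = 0.161·1710/0.37 = 744.081 sabins (V = 1710 m³).
Shortfall: 744.081 − 408.320 = 335.8 sabins.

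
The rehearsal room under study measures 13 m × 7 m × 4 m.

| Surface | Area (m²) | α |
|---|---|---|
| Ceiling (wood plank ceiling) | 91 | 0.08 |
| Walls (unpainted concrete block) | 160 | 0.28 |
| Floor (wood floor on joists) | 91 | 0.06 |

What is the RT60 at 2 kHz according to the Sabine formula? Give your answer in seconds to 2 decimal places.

Summing Sᵢαᵢ: 7.280 + 44.800 + 5.460 → A = 57.540 sabins.
V = 13·7·4 = 364 m³.
Sabine: RT60 = 0.161 × 364 / 57.540 = 1.02 s.

1.02 sec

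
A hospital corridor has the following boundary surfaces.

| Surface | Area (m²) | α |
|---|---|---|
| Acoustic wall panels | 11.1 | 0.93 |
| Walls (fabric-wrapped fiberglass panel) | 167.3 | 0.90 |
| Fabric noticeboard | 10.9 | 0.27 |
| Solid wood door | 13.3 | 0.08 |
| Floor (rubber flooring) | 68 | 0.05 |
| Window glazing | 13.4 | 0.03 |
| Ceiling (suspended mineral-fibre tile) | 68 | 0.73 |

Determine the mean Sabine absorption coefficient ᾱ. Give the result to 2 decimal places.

0.62

Total surface area S = 352.0 m².
A = 11.1·0.93 + 167.3·0.90 + 10.9·0.27 + 13.3·0.08 + 68·0.05 + 13.4·0.03 + 68·0.73 = 218.342 sabins.
ᾱ = A/S = 0.62.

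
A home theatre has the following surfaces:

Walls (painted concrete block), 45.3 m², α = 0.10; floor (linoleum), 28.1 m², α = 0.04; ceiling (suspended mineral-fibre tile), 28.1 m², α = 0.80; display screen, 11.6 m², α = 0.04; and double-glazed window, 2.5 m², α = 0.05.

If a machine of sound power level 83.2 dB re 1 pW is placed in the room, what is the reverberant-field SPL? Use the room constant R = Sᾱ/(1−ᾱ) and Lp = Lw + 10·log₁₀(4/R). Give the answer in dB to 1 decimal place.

73.4 dB

A = 28.723 sabins; S = 115.6 m².
ᾱ = 0.2485, so room constant R = A/(1−ᾱ) = 38.221 m².
Lp = Lw + 10 log₁₀(4/R) = 83.2 -9.80 = 73.4 dB.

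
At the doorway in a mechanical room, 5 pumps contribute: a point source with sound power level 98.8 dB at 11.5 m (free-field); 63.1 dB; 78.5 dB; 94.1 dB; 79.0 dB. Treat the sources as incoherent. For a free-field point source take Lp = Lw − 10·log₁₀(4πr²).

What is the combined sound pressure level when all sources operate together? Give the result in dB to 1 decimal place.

Source at 11.5 m: Lp = 98.8 − 10·log₁₀(4π·11.5²) = 98.8 − 10·log₁₀(1661.903) = 66.6 dB.
Converting to relative power and adding: 10^(66.6/10) + 10^(63.1/10) + 10^(78.5/10) + 10^(94.1/10) + 10^(79.0/10) = 2.727e+09.
Combined level = 10 log₁₀(2.727e+09) = 94.4 dB.

94.4 dB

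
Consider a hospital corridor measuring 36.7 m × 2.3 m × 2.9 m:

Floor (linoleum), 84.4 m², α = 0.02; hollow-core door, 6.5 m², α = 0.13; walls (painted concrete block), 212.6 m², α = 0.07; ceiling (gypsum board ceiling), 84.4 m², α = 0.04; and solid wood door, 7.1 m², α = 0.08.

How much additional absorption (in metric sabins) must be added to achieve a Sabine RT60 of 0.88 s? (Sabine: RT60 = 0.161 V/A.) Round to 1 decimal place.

A₁ = Σ Sᵢαᵢ = 84.4*0.02 + 6.5*0.13 + 212.6*0.07 + 84.4*0.04 + 7.1*0.08 = 21.359 sabins.
V = 244.789 m³. Required absorption A₂ = 0.161 × 244.789 / 0.88 = 44.785 sabins.
Additional absorption ΔA = 44.785 − 21.359 = 23.4 sabins.

23.4 sabins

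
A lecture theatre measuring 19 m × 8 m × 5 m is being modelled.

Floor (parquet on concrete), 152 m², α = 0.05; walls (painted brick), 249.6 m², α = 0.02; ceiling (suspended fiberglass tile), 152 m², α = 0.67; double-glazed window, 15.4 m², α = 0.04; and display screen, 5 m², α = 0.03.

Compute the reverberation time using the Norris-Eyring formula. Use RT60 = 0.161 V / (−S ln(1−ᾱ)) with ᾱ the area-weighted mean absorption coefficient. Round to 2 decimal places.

S = Σ Sᵢ = 574.0 m².
Σ(Sᵢαᵢ) = 152·0.05 + 249.6·0.02 + 152·0.67 + 15.4·0.04 + 5·0.03 = 115.198.
Mean coefficient ᾱ = A/S = 0.2007.
Eyring denominator: −S ln(1−ᾱ) = 128.587.
V = 19 × 8 × 5 = 760 m³.
RT60 = 0.161 × 760 / 128.587 = 0.95 s.

0.95 sec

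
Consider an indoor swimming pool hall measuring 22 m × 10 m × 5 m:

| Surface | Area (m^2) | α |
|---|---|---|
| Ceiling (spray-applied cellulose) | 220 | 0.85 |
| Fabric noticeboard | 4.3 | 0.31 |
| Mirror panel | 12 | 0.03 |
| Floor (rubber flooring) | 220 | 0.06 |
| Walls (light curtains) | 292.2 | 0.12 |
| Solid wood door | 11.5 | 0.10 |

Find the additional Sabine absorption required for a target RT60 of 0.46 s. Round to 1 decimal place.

A₁ = Σ Sᵢαᵢ = 220×0.85 + 4.3×0.31 + 12×0.03 + 220×0.06 + 292.2×0.12 + 11.5×0.10 = 238.107 sabins.
Target A₂ = 0.161·1100/0.46 = 385.000 sabins (V = 1100 m³).
ΔA = A₂ − A₁ = 385.000 − 238.107 = 146.9 sabins.

146.9 sabins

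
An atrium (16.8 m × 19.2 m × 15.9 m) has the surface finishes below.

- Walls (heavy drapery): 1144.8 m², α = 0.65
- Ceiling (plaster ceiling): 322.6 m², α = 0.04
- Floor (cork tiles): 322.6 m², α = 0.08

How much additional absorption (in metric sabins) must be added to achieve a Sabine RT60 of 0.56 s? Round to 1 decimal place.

691.7 sabins

Total absorption A₁ = 1144.8×0.65 + 322.6×0.04 + 322.6×0.08
  = 744.120 + 12.904 + 25.808 = 782.832 m² sabins.
Target A₂ = 0.161·5128.704/0.56 = 1474.502 sabins (V = 5128.704 m³).
Additional absorption ΔA = 1474.502 − 782.832 = 691.7 sabins.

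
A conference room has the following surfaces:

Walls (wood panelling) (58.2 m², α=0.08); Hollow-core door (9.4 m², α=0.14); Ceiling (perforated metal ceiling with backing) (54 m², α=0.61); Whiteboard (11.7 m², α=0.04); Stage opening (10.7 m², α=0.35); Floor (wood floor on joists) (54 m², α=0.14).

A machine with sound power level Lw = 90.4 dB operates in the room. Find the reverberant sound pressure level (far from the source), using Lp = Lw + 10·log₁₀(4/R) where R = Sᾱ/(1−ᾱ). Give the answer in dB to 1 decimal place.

78.1 dB

Σ(Sᵢαᵢ) = 58.2·0.08 + 9.4·0.14 + 54·0.61 + 11.7·0.04 + 10.7·0.35 + 54·0.14 = 50.685; total area S = 198.0 m².
ᾱ = 50.685/198.0 = 0.2560; R = Sᾱ/(1−ᾱ) = 50.685/(1−0.2560) = 68.125 m².
Lp = 90.4 + 10·log₁₀(4/68.125) = 90.4 + (-12.31) = 78.1 dB.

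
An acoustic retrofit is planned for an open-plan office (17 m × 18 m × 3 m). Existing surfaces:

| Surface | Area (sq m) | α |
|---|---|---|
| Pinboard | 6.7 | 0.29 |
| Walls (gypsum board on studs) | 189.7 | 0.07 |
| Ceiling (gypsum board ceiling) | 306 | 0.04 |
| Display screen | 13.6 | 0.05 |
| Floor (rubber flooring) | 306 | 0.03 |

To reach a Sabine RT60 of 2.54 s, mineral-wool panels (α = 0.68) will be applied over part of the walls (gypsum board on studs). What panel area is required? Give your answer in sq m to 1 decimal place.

34.2

Equivalent absorption area: A₁ = 6.7*0.29 + 189.7*0.07 + 306*0.04 + 13.6*0.05 + 306*0.03 = 37.322 sq m.
V = 918 m³. Target absorption A₂ = 0.161 × 918 / 2.54 = 58.188 sabins.
Absorption to add: 58.188 − 37.322 = 20.866 sabins.
Net gain per sq m: Δα = 0.68 − 0.07 = 0.61.
Panel area = 20.866 / 0.61 = 34.2 sq m.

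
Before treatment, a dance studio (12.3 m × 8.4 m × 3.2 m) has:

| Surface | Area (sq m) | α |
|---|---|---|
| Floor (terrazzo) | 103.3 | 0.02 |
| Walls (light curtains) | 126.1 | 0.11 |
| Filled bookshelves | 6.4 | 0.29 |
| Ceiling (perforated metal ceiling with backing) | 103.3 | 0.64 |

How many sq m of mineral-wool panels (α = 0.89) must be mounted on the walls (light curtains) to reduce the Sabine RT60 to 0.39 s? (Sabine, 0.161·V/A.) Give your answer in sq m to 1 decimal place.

Summing Sᵢαᵢ: 2.066 + 13.871 + 1.856 + 66.112 → A₁ = 83.905 sabins.
Required A₂ = 0.161·330.624/0.39 = 136.488 sabins.
ΔA needed = 136.488 − 83.905 = 52.583 sabins.
Each sq m of panel replacing the walls (light curtains) adds (0.89 − 0.11) = 0.78 sabins.
Area = ΔA/Δα = 52.583/0.78 = 67.4 sq m.

67.4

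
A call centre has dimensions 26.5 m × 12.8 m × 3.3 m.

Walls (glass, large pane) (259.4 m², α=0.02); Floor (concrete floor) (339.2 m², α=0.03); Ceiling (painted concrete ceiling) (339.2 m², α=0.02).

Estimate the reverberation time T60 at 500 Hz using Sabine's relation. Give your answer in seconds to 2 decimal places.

8.14 s

A = Σ Sᵢαᵢ = 259.4·0.02 + 339.2·0.03 + 339.2·0.02 = 22.148 sabins.
Volume V = 26.5 × 12.8 × 3.3 = 1119.36 m³.
RT60 = 0.161 · V / A = 0.161 × 1119.36 / 22.148 = 8.14 s.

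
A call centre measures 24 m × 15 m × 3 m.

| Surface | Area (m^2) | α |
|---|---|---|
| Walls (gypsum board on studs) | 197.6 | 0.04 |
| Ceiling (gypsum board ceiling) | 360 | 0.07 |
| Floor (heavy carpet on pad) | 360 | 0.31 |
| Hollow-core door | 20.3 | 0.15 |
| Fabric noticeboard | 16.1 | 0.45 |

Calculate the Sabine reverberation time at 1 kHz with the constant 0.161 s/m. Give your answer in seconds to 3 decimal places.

Summing Sᵢαᵢ: 7.904 + 25.200 + 111.600 + 3.045 + 7.245 → A = 154.994 sabins.
Room volume: 1080 m³.
T = 0.161 V/A = 0.161·1080/154.994 = 1.122 s.

1.122 sec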